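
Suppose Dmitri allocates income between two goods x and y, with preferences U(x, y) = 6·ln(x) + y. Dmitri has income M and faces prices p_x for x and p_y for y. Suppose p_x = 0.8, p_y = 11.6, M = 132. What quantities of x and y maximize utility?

At the given prices: x* = 6·11.6/0.8 = 87, and y* = 5.3793.

x* = 87, y* = 5.3793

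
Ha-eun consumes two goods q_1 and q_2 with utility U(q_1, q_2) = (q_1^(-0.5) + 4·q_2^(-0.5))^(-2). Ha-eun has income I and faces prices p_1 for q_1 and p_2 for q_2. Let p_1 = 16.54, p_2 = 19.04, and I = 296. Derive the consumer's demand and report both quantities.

MU_q_1 ∝ q_1^(-1.5), MU_q_2 ∝ 4·q_2^(-1.5), so MRS = (1/4)·(q_2/q_1)^(1.5) = p_1/p_2.
Solve for the ratio: q_2/q_1 = [4·p_1/p_2]^(2/3).
Substitute q_2 = (q_2/q_1)·q_1 into the budget: q_1* = I/(p_1 + p_2·(q_2/q_1)).
Numerically q_2/q_1 = 2.294135, so q_1* = 296/(16.54 + 19.04·2.294135) = 4.9153 and q_2* = 2.294135·4.9153 = 11.2763.

q_1* = 4.9153, q_2* = 11.2763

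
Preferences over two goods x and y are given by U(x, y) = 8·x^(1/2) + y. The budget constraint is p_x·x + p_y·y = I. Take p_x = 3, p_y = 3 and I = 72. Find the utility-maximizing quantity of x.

Set MRS = p_x/p_y: 4·x^(−1/2) = p_x/p_y.
Thus x* = (4·p_y/p_x)² — independent of I — with the rest of income spent on y.
Plugging in: x* = (4·3/3)² = 16.

x* = 16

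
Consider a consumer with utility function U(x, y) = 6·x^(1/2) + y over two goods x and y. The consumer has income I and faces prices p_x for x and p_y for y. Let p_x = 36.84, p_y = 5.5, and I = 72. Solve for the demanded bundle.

x* = 0.2006, y* = 11.7473

Plugging in: x* = (3·5.5/36.84)² = 0.2006, y* = 11.7473.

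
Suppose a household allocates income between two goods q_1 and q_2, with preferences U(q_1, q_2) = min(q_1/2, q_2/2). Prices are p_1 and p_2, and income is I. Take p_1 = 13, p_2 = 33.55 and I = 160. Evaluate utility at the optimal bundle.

Here 2·13 + 2·33.55 = 93.1, giving q_1* = 3.4372 and q_2* = 3.4372.
Utility at the optimum: U(3.4372, 3.4372) = 1.7186.

V = 1.7186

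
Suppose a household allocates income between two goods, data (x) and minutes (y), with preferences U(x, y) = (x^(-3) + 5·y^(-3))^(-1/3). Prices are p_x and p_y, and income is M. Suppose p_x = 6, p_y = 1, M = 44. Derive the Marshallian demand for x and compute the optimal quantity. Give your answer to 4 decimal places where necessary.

MU_x ∝ x^(-4), MU_y ∝ 5·y^(-4), so MRS = (1/5)·(y/x)^(4) = p_x/p_y.
Hence y/x = (5·p_x/p_y)^(1/(4)), i.e. raised to the 0.25 power.
With the ratio pinned down, the budget gives x* = M/(p_x + p_y·(y/x)) and y* = (y/x)·x*.
Numerically y/x = 2.340347, so x* = 44/(6 + 1·2.340347) = 5.2756.

x* = 5.2756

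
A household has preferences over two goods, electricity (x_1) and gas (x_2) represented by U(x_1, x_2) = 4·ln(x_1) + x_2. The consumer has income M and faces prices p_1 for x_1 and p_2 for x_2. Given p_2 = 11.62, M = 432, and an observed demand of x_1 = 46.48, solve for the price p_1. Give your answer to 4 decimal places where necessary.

MU_x_1 = 4/x_1, MU_x_2 = 1. Tangency: 4/x_1 = p_1/p_2.
So x_1*(p_1,p_2) = 4·p_2/p_1, independent of income; and x_2* = (M − 4·p_2)/p_2.
Set x_1* = 46.48 in the demand function and solve for p_1: p_1 = 1.

p_1 = 1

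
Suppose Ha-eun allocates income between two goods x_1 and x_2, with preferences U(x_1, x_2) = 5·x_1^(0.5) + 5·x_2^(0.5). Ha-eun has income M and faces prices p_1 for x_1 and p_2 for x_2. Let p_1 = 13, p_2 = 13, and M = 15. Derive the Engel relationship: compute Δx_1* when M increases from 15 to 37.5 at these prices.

From the CES first-order condition, (x_2/x_1)^(0.5) = p_1/p_2.
Hence x_2/x_1 = (p_1/p_2)^(1/(0.5)), i.e. raised to the 2 power.
Substitute x_2 = (x_2/x_1)·x_1 into the budget: x_1* = M/(p_1 + p_2·(x_2/x_1)).
Numerically x_2/x_1 = 1, so x_1* = 15/(13 + 13·1) = 0.5769.
At M' = 37.5: x_1* = 1.4423. Change: 1.4423 − 0.5769 = 0.8654.

Δx_1* = 0.8654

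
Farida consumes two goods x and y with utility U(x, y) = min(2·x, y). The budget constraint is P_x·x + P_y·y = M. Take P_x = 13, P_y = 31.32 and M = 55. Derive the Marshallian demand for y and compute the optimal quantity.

y* = 1.4543

With perfect complements, no substitution: consume in ratio x:y = 1:2.
Budget: P_x·x + P_y·2·x = M, so (P_x + 2·P_y)·x = M.
Demand: x*(P_x,P_y,M) = M/(P_x + 2·P_y), y* = 2·M/(P_x + 2·P_y).
Here 13 + 2·31.32 = 75.64, giving y* = 1.4543.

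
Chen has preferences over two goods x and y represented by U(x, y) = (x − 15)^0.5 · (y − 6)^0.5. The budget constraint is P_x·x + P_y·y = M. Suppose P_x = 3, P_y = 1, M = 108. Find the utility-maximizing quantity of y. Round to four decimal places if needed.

y* = 34.5

Let x' = x−15, y' = y−6. MRS = y'/x' = P_x/P_y.
Substituting into the budget: x* = 15 + 0.5·(M − 15·P_x − 6·P_y)/P_x, and y* = 6 + 0.5·(…)/P_y.
Discretionary income = 108 − 15·3 − 6·1 = 57; y* = 6 + 0.5·57/1 = 34.5.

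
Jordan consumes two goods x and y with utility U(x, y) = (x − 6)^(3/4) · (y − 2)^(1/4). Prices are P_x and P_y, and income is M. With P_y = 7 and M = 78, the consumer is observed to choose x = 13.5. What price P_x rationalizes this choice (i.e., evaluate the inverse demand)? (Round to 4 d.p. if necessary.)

P_x = 4

Let x' = x−6, y' = y−2. MRS = 3·y'/x' = P_x/P_y.
Substituting into the budget: x* = 6 + 0.75·(M − 6·P_x − 2·P_y)/P_x, and y* = 2 + 0.25·(…)/P_y.
Set x* = 13.5 in the demand function and solve for P_x: P_x = 4.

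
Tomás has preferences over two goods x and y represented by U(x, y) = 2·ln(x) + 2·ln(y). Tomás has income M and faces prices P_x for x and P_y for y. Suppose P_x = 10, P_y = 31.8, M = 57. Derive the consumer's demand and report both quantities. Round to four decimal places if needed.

Tangency: MRS = y/x = P_x/P_y.
So 2·P_y·y = 2·P_x·x; combined with the budget, a share 0.5 of income goes to x.
Demand: x*(P_x,P_y,M) = 0.5·M/P_x and y* = 0.5·M/P_y.
At P_x=10, P_y=31.8, M=57: x* = 0.5·57/10 = 2.85, y* = 0.8962.

x* = 2.85, y* = 0.8962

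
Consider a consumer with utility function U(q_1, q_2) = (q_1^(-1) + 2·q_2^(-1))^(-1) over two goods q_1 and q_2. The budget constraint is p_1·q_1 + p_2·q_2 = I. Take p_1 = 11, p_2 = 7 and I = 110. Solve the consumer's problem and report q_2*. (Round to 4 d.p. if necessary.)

q_2* = 8.3303

MRS = MU_q_1/MU_q_2 = (1/2)·(q_2/q_1)^(2). Set equal to p_1/p_2.
Hence q_2/q_1 = (2·p_1/p_2)^(1/(2)), i.e. raised to the 0.5 power.
Substitute q_2 = (q_2/q_1)·q_1 into the budget: q_1* = I/(p_1 + p_2·(q_2/q_1)).
Numerically q_2/q_1 = 1.772811, so q_1* = 110/(11 + 7·1.772811) = 4.6989 and q_2* = 1.772811·4.6989 = 8.3303.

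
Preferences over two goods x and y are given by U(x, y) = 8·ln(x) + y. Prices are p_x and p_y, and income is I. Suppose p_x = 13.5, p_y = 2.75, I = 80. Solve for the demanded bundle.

MU_x = 8/x, MU_y = 1. Tangency: 8/x = p_x/p_y.
So x*(p_x,p_y) = 8·p_y/p_x, independent of income; and y* = (I − 8·p_y)/p_y.
At the given prices: x* = 8·2.75/13.5 = 1.6296, and y* = 21.0909.

x* = 1.6296, y* = 21.0909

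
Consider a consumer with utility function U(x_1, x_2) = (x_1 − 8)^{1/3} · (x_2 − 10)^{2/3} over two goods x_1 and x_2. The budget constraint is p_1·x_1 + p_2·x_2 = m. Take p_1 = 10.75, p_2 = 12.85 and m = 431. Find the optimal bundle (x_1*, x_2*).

MRS = (1/2)·(x_2−10)/(x_1−8). Tangency with p_1/p_2 gives x_2−10 = 2·(p_1/p_2)·(x_1−8).
Substituting into the budget: x_1* = 8 + 1/3·(m − 8·p_1 − 10·p_2)/p_1, and x_2* = 10 + 2/3·(…)/p_2.
Discretionary income = 431 − 8·10.75 − 10·12.85 = 216.5; x_1* = 8 + 1/3·216.5/10.75 = 14.7132; x_2* = 10 + 2/3·216.5/12.85 = 21.2322.

x_1* = 14.7132, x_2* = 21.2322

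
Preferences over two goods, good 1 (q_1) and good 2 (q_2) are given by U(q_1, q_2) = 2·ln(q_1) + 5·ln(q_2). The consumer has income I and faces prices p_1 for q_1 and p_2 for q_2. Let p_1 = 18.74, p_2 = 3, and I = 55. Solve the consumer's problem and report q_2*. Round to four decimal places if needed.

q_2* = 13.0952

Tangency: MRS = (2/5)·q_2/q_1 = p_1/p_2.
Rearranging, p_2·q_2 = (5/2)·p_1·q_1. Substituting into the budget gives p_1·q_1·(1 + (5/2)) = I.
Demand: q_1*(p_1,p_2,I) = 2/7·I/p_1 and q_2* = 5/7·I/p_2.
At p_1=18.74, p_2=3, I=55: q_2* = 5/7·55/3 = 13.0952.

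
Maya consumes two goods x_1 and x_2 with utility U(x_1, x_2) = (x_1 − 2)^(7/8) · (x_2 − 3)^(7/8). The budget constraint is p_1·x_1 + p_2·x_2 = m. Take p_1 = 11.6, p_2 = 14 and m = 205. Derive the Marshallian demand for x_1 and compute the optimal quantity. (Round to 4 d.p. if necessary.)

MRS = (x_2−3)/(x_1−2). Tangency with p_1/p_2 gives x_2−3 = (p_1/p_2)·(x_1−2).
Substituting into the budget: x_1* = 2 + 0.5·(m − 2·p_1 − 3·p_2)/p_1, and x_2* = 3 + 0.5·(…)/p_2.
Discretionary income = 205 − 2·11.6 − 3·14 = 139.8; x_1* = 2 + 0.5·139.8/11.6 = 8.0259.

x_1* = 8.0259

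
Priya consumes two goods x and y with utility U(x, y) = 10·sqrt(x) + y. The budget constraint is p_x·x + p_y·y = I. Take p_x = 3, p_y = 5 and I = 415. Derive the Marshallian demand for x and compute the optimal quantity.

Solve: √x = 5·p_y/p_x, so x*(p_x,p_y) = (5·p_y/p_x)², and y* = (I − p_x·x*)/p_y.
Plugging in: x* = (5·5/3)² = 69.4444.

x* = 69.4444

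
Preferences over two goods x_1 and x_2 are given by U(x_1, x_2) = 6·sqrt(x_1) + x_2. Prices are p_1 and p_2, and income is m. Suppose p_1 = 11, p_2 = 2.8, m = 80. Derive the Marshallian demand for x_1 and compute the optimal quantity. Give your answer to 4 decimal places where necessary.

MU_x_1 = 3/√x_1, MU_x_2 = 1. Tangency: 3/√x_1 = p_1/p_2.
Solve: √x_1 = 3·p_2/p_1, so x_1*(p_1,p_2) = (3·p_2/p_1)², and x_2* = (m − p_1·x_1*)/p_2.
Plugging in: x_1* = (3·2.8/11)² = 0.5831.

x_1* = 0.5831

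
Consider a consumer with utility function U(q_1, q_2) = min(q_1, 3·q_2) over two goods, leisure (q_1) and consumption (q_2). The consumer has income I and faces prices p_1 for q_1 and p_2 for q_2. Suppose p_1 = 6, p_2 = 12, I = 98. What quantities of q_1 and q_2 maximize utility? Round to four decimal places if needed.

Leontief preferences: the optimum is at the kink where q_1/3 = q_2/1, i.e. q_2 = (1/3)·q_1.
Budget: p_1·q_1 + p_2·(1/3)·q_1 = I, so (3·p_1 + p_2)·q_1 = 3·I.
Demand: q_1*(p_1,p_2,I) = 3·I/(3·p_1 + p_2), q_2* = I/(3·p_1 + p_2).
Here 3·6 + 12 = 30, giving q_1* = 9.8 and q_2* = 3.2667.

q_1* = 9.8, q_2* = 3.2667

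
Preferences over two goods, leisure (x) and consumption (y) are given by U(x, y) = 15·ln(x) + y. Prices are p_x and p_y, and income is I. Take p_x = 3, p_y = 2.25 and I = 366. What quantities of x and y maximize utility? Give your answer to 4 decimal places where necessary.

Set MRS = p_x/p_y: (15/x)/1 = p_x/p_y.
So x*(p_x,p_y) = 15·p_y/p_x, independent of income; and y* = (I − 15·p_y)/p_y.
At the given prices: x* = 15·2.25/3 = 11.25, and y* = 147.6667.

x* = 11.25, y* = 147.6667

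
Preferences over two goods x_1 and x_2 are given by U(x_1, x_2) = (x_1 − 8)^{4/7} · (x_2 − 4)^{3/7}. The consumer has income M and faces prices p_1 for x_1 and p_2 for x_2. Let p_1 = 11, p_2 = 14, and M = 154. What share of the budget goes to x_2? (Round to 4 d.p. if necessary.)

This is Cobb-Douglas in (x_1−8, x_2−4): tangency gives 4/7·p_2·(x_2−4) = 3/7·p_1·(x_1−8).
Substituting into the budget: x_1* = 8 + 4/7·(M − 8·p_1 − 4·p_2)/p_1, and x_2* = 4 + 3/7·(…)/p_2.
Discretionary income = 154 − 8·11 − 4·14 = 10; x_1* = 8 + 4/7·10/11 = 8.5195; x_2* = 4 + 3/7·10/14 = 4.3061.
Expenditure on x_2: 14·4.3061 = 60.2857; share = 0.3915.

share on x_2 = 0.3915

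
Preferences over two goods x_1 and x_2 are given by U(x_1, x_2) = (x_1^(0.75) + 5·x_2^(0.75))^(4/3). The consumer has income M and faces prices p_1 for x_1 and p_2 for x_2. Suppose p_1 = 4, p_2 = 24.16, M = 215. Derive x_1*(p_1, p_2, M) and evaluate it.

x_1* = 14.0105

Substitute x_2 = (x_2/x_1)·x_1 into the budget: x_1* = M/(p_1 + p_2·(x_2/x_1)).
Numerically x_2/x_1 = 0.469605, so x_1* = 215/(4 + 24.16·0.469605) = 14.0105.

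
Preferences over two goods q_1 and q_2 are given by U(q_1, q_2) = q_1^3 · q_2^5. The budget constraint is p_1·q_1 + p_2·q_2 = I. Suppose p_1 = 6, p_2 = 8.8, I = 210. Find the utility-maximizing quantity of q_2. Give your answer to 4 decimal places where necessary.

Demand: q_1*(p_1,p_2,I) = 0.375·I/p_1 and q_2* = 0.625·I/p_2.
At p_1=6, p_2=8.8, I=210: q_2* = 0.625·210/8.8 = 14.9148.

q_2* = 14.9148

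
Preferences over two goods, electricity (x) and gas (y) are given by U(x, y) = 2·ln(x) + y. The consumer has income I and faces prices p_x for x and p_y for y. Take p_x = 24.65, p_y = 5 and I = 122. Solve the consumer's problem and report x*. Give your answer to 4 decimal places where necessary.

x* = 0.4057

So x*(p_x,p_y) = 2·p_y/p_x, independent of income; and y* = (I − 2·p_y)/p_y.
At the given prices: x* = 2·5/24.65 = 0.4057.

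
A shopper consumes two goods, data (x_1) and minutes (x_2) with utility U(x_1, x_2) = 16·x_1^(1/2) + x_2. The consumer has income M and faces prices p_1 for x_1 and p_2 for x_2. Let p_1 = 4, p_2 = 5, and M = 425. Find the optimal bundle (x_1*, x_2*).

Solve: √x_1 = 8·p_2/p_1, so x_1*(p_1,p_2) = (8·p_2/p_1)², and x_2* = (M − p_1·x_1*)/p_2.
Plugging in: x_1* = (8·5/4)² = 100, x_2* = 5.

x_1* = 100, x_2* = 5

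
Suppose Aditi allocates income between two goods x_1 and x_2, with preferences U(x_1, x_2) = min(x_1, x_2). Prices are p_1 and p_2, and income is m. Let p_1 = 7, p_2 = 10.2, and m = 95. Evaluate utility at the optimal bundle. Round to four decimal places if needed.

Leontief preferences: the optimum is at the kink where x_1/1 = x_2/1, i.e. x_2 = x_1.
Budget: p_1·x_1 + p_2·x_1 = m, so (p_1 + p_2)·x_1 = m.
Demand: x_1*(p_1,p_2,m) = m/(p_1 + p_2), x_2* = m/(p_1 + p_2).
Here 7 + 10.2 = 17.2, giving x_1* = 5.5233 and x_2* = 5.5233.
Utility at the optimum: U(5.5233, 5.5233) = 5.5233.

V = 5.5233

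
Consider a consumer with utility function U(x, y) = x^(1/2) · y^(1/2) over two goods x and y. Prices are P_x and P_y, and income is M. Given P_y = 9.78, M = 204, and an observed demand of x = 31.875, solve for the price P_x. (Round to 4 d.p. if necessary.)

P_x = 3.2

Tangency: MRS = y/x = P_x/P_y.
Rearranging, P_y·y = P_x·x. Substituting into the budget gives P_x·x·(1 + 1) = M.
Demand: x*(P_x,P_y,M) = 0.5·M/P_x and y* = 0.5·M/P_y.
Set x* = 31.875 in the demand function and solve for P_x: P_x = 3.2.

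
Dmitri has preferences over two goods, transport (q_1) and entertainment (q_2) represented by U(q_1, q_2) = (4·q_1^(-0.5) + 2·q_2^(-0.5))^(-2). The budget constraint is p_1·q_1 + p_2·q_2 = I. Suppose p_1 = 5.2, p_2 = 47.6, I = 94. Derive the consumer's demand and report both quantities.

q_1* = 7.7992, q_2* = 1.1228

MRS = MU_q_1/MU_q_2 = 2·(q_2/q_1)^(1.5). Set equal to p_1/p_2.
Solve for the ratio: q_2/q_1 = [(1/2)·p_1/p_2]^(2/3).
With the ratio pinned down, the budget gives q_1* = I/(p_1 + p_2·(q_2/q_1)) and q_2* = (q_2/q_1)·q_1*.
Numerically q_2/q_1 = 0.143961, so q_1* = 94/(5.2 + 47.6·0.143961) = 7.7992 and q_2* = 0.143961·7.7992 = 1.1228.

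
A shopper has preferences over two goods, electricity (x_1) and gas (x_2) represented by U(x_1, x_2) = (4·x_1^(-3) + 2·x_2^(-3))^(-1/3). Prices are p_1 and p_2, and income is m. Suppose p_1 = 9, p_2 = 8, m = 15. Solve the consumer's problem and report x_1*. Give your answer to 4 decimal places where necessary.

x_1* = 0.9417

Numerically x_2/x_1 = 0.866025, so x_1* = 15/(9 + 8·0.866025) = 0.9417.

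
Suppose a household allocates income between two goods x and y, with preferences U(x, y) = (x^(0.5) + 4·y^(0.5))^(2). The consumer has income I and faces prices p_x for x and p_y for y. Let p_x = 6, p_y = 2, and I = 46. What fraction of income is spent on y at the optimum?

From the CES first-order condition, (1/4)·(y/x)^(0.5) = p_x/p_y.
Solve for the ratio: y/x = [4·p_x/p_y]^(2).
With the ratio pinned down, the budget gives x* = I/(p_x + p_y·(y/x)) and y* = (y/x)·x*.
Numerically y/x = 144, so x* = 46/(6 + 2·144) = 0.1565 and y* = 144·0.1565 = 22.5306.
Expenditure on y: 2·22.5306 = 45.0612; share = 0.9796.

share on y = 0.9796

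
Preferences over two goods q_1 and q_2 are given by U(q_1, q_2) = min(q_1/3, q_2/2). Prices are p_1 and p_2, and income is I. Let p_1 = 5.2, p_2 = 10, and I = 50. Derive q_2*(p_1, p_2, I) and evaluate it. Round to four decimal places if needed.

q_2* = 2.809

With perfect complements, no substitution: consume in ratio q_1:q_2 = 3:2.
Budget: p_1·q_1 + p_2·(2/3)·q_1 = I, so (3·p_1 + 2·p_2)·q_1 = 3·I.
Demand: q_1*(p_1,p_2,I) = 3·I/(3·p_1 + 2·p_2), q_2* = 2·I/(3·p_1 + 2·p_2).
Here 3·5.2 + 2·10 = 35.6, giving q_2* = 2.809.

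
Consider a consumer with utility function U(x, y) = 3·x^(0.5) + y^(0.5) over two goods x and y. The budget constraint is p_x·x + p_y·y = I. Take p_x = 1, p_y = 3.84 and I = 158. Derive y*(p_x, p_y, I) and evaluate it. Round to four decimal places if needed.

MRS = MU_x/MU_y = 3·(y/x)^(0.5). Set equal to p_x/p_y.
Solve for the ratio: y/x = [(1/3)·p_x/p_y]^(2).
Substitute y = (y/x)·x into the budget: x* = I/(p_x + p_y·(y/x)).
Numerically y/x = 0.007535, so x* = 158/(1 + 3.84·0.007535) = 153.5568 and y* = 0.007535·153.5568 = 1.1571.

y* = 1.1571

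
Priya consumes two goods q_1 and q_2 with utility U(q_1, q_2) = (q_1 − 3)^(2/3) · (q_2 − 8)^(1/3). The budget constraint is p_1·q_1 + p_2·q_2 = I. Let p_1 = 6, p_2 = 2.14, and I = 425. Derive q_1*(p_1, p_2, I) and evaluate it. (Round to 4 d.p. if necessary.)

q_1* = 46.32

MRS = 2·(q_2−8)/(q_1−3). Tangency with p_1/p_2 gives q_2−8 = (1/2)·(p_1/p_2)·(q_1−3).
After buying the subsistence bundle (3, 8), a share 2/3 of the remaining income goes to q_1: q_1* = 3 + 2/3·(I − 3p_1 − 8p_2)/p_1.
Discretionary income = 425 − 3·6 − 8·2.14 = 389.88; q_1* = 3 + 2/3·389.88/6 = 46.32.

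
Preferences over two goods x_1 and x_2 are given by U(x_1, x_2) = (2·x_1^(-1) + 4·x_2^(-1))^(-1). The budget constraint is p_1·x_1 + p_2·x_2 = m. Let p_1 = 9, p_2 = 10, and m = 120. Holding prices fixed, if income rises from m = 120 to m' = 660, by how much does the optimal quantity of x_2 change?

MU_x_1 ∝ 2·x_1^(-2), MU_x_2 ∝ 4·x_2^(-2), so MRS = (1/2)·(x_2/x_1)^(2) = p_1/p_2.
Hence x_2/x_1 = (2·p_1/p_2)^(1/(2)), i.e. raised to the 0.5 power.
With the ratio pinned down, the budget gives x_1* = m/(p_1 + p_2·(x_2/x_1)) and x_2* = (x_2/x_1)·x_1*.
Numerically x_2/x_1 = 1.341641, so x_1* = 120/(9 + 10·1.341641) = 5.3532 and x_2* = 1.341641·5.3532 = 7.1821.
At m' = 660: x_2* = 39.5016. Change: 39.5016 − 7.1821 = 32.3195.

Δx_2* = 32.3195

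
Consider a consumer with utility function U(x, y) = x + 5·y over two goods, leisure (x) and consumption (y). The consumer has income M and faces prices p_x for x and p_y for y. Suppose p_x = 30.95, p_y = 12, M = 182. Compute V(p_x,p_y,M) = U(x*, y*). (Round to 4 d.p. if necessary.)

Perfect substitutes: compare marginal utility per dollar. 1/p_x vs 5/p_y → 0.0323 vs 0.4167.
y gives more utility per dollar, so spend all income on y: y* = M/p_y, x* = 0.
Numerically: x* = 0, y* = 15.1667.
Utility at the optimum: U(0, 15.1667) = 75.8333.

V = 75.8333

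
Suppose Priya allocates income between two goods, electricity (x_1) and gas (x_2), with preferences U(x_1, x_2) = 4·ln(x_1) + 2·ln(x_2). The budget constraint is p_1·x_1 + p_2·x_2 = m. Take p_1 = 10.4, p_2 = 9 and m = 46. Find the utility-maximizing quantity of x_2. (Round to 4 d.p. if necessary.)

x_2* = 1.7037

The MRS is 2·x_2/x_1. Set MRS = p_1/p_2.
So 4·p_2·x_2 = 2·p_1·x_1; combined with the budget, a share 2/3 of income goes to x_1.
Demand: x_1*(p_1,p_2,m) = 2/3·m/p_1 and x_2* = 1/3·m/p_2.
At p_1=10.4, p_2=9, m=46: x_2* = 1/3·46/9 = 1.7037.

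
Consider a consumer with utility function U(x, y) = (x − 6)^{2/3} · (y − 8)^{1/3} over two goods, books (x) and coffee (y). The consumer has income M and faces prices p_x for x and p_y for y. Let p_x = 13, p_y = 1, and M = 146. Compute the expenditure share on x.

share on x = 0.8082

Let x' = x−6, y' = y−8. MRS = 2·y'/x' = p_x/p_y.
After buying the subsistence bundle (6, 8), a share 2/3 of the remaining income goes to x: x* = 6 + 2/3·(M − 6p_x − 8p_y)/p_x.
Discretionary income = 146 − 6·13 − 8·1 = 60; x* = 6 + 2/3·60/13 = 9.0769; y* = 8 + 1/3·60/1 = 28.
Expenditure on x: 13·9.0769 = 118; share = 0.8082.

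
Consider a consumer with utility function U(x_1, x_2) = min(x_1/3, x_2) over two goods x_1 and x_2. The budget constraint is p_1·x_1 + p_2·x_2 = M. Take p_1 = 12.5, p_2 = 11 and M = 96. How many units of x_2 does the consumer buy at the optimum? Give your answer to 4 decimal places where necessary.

Demand: x_1*(p_1,p_2,M) = 3·M/(3·p_1 + p_2), x_2* = M/(3·p_1 + p_2).
Here 3·12.5 + 11 = 48.5, giving x_2* = 1.9794.

x_2* = 1.9794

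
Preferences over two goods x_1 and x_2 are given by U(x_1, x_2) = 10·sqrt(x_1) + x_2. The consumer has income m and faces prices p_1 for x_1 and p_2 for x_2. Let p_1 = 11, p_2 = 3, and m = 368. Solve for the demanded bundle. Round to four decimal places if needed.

x_1* = 1.8595, x_2* = 115.8485

Utility is quasi-linear in x_2; the FOC for x_1 is 5/√x_1 = p_1/p_2.
Solve: √x_1 = 5·p_2/p_1, so x_1*(p_1,p_2) = (5·p_2/p_1)², and x_2* = (m − p_1·x_1*)/p_2.
Plugging in: x_1* = (5·3/11)² = 1.8595, x_2* = 115.8485.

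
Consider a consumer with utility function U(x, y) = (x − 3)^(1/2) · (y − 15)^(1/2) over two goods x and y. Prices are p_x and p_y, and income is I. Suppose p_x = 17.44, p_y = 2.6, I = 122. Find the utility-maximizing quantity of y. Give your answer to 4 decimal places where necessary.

y* = 20.9

This is Cobb-Douglas in (x−3, y−15): tangency gives 0.5·p_y·(y−15) = 0.5·p_x·(x−3).
Substituting into the budget: x* = 3 + 0.5·(I − 3·p_x − 15·p_y)/p_x, and y* = 15 + 0.5·(…)/p_y.
Discretionary income = 122 − 3·17.44 − 15·2.6 = 30.68; y* = 15 + 0.5·30.68/2.6 = 20.9.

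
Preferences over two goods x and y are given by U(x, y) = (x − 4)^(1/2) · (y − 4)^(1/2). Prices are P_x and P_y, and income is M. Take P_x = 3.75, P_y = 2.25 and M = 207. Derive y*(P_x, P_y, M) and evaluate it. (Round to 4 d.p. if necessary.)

This is Cobb-Douglas in (x−4, y−4): tangency gives 0.5·P_y·(y−4) = 0.5·P_x·(x−4).
Substituting into the budget: x* = 4 + 0.5·(M − 4·P_x − 4·P_y)/P_x, and y* = 4 + 0.5·(…)/P_y.
Discretionary income = 207 − 4·3.75 − 4·2.25 = 183; y* = 4 + 0.5·183/2.25 = 44.6667.

y* = 44.6667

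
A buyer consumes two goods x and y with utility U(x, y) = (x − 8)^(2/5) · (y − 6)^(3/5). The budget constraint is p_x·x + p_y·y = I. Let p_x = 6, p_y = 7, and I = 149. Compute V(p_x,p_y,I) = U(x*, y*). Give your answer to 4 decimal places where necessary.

V = 4.5735

This is Cobb-Douglas in (x−8, y−6): tangency gives 0.4·p_y·(y−6) = 0.6·p_x·(x−8).
After buying the subsistence bundle (8, 6), a share 0.4 of the remaining income goes to x: x* = 8 + 0.4·(I − 8p_x − 6p_y)/p_x.
Discretionary income = 149 − 8·6 − 6·7 = 59; x* = 8 + 0.4·59/6 = 11.9333; y* = 6 + 0.6·59/7 = 11.0571.
Utility at the optimum: U(11.9333, 11.0571) = 4.5735.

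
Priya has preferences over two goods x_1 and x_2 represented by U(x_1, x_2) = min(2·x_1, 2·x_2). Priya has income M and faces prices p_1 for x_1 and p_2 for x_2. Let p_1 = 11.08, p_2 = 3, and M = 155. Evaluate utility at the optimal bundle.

Demand: x_1*(p_1,p_2,M) = 2·M/(2·p_1 + 2·p_2), x_2* = 2·M/(2·p_1 + 2·p_2).
Here 2·11.08 + 2·3 = 28.16, giving x_1* = 11.0085 and x_2* = 11.0085.
Utility at the optimum: U(11.0085, 11.0085) = 22.017.

V = 22.017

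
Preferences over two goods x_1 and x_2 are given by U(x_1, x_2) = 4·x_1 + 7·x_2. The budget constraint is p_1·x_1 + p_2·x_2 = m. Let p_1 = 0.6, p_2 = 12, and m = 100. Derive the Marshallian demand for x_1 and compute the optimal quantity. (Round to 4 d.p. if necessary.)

Linear utility — the consumer picks whichever good has higher MU/price: 4/0.6 = 6.6667 vs 7/12 = 0.5833.
x_1 gives more utility per dollar, so spend all income on x_1: x_1* = m/p_1, x_2* = 0.
Numerically: x_1* = 166.6667, x_2* = 0.

x_1* = 166.6667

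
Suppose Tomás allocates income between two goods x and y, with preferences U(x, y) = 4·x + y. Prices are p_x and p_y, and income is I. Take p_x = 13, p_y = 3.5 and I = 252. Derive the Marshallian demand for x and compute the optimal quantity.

Linear utility — the consumer picks whichever good has higher MU/price: 4/13 = 0.3077 vs 1/3.5 = 0.2857.
x gives more utility per dollar, so spend all income on x: x* = I/p_x, y* = 0.
Numerically: x* = 19.3846, y* = 0.

x* = 19.3846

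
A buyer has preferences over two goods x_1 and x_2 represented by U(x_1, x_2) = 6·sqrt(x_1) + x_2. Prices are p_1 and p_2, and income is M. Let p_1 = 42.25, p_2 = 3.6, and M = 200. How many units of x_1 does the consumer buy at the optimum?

x_1* = 0.0653

Utility is quasi-linear in x_2; the FOC for x_1 is 3/√x_1 = p_1/p_2.
Solve: √x_1 = 3·p_2/p_1, so x_1*(p_1,p_2) = (3·p_2/p_1)², and x_2* = (M − p_1·x_1*)/p_2.
Plugging in: x_1* = (3·3.6/42.25)² = 0.0653.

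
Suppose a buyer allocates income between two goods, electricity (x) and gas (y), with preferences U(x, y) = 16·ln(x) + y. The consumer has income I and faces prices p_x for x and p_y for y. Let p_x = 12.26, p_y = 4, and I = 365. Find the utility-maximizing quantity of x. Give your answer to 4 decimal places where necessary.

x* = 5.2202

MU_x = 16/x, MU_y = 1. Tangency: 16/x = p_x/p_y.
So x*(p_x,p_y) = 16·p_y/p_x, independent of income; and y* = (I − 16·p_y)/p_y.
At the given prices: x* = 16·4/12.26 = 5.2202.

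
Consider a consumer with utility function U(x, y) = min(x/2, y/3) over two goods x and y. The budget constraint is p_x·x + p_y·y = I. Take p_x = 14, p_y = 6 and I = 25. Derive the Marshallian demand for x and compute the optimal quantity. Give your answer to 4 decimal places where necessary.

With perfect complements, no substitution: consume in ratio x:y = 2:3.
Budget: p_x·x + p_y·(3/2)·x = I, so (2·p_x + 3·p_y)·x = 2·I.
Demand: x*(p_x,p_y,I) = 2·I/(2·p_x + 3·p_y), y* = 3·I/(2·p_x + 3·p_y).
Here 2·14 + 3·6 = 46, giving x* = 1.087.

x* = 1.087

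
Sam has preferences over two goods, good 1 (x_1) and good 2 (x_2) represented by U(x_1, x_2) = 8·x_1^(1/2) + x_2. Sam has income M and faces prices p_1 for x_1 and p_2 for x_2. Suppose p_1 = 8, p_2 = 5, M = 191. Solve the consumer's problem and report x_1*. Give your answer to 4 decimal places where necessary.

Utility is quasi-linear in x_2; the FOC for x_1 is 4/√x_1 = p_1/p_2.
Solve: √x_1 = 4·p_2/p_1, so x_1*(p_1,p_2) = (4·p_2/p_1)², and x_2* = (M − p_1·x_1*)/p_2.
Plugging in: x_1* = (4·5/8)² = 6.25.

x_1* = 6.25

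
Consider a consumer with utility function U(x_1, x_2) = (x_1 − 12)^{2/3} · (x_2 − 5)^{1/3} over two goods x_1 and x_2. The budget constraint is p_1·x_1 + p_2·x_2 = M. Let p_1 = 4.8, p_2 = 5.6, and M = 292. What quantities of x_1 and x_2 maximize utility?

This is Cobb-Douglas in (x_1−12, x_2−5): tangency gives 2/3·p_2·(x_2−5) = 1/3·p_1·(x_1−12).
Substituting into the budget: x_1* = 12 + 2/3·(M − 12·p_1 − 5·p_2)/p_1, and x_2* = 5 + 1/3·(…)/p_2.
Discretionary income = 292 − 12·4.8 − 5·5.6 = 206.4; x_1* = 12 + 2/3·206.4/4.8 = 40.6667; x_2* = 5 + 1/3·206.4/5.6 = 17.2857.

x_1* = 40.6667, x_2* = 17.2857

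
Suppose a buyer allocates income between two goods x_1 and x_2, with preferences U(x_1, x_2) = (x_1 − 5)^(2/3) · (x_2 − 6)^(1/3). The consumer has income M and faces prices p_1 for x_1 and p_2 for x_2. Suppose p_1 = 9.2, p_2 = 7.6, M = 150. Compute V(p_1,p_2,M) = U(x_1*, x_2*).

V = 3.5797

This is Cobb-Douglas in (x_1−5, x_2−6): tangency gives 2/3·p_2·(x_2−6) = 1/3·p_1·(x_1−5).
Substituting into the budget: x_1* = 5 + 2/3·(M − 5·p_1 − 6·p_2)/p_1, and x_2* = 6 + 1/3·(…)/p_2.
Discretionary income = 150 − 5·9.2 − 6·7.6 = 58.4; x_1* = 5 + 2/3·58.4/9.2 = 9.2319; x_2* = 6 + 1/3·58.4/7.6 = 8.5614.
Utility at the optimum: U(9.2319, 8.5614) = 3.5797.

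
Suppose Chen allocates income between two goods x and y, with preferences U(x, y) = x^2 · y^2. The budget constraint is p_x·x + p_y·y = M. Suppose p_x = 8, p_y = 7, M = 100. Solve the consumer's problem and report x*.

At p_x=8, p_y=7, M=100: x* = 0.5·100/8 = 6.25.

x* = 6.25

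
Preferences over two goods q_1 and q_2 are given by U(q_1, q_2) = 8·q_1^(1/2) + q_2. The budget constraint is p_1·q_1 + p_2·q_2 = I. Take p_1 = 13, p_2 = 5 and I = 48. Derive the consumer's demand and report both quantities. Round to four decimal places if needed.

MU_q_1 = 4/√q_1, MU_q_2 = 1. Tangency: 4/√q_1 = p_1/p_2.
Solve: √q_1 = 4·p_2/p_1, so q_1*(p_1,p_2) = (4·p_2/p_1)², and q_2* = (I − p_1·q_1*)/p_2.
Plugging in: q_1* = (4·5/13)² = 2.3669, q_2* = 3.4462.

q_1* = 2.3669, q_2* = 3.4462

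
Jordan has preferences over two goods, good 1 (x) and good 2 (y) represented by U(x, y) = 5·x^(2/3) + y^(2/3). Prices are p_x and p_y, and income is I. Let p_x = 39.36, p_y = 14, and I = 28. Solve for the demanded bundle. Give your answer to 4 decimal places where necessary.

x* = 0.6691, y* = 0.1189

MRS = MU_x/MU_y = 5·(y/x)^(1/3). Set equal to p_x/p_y.
Hence y/x = ((1/5)·p_x/p_y)^(1/(1/3)), i.e. raised to the 3 power.
Substitute y = (y/x)·x into the budget: x* = I/(p_x + p_y·(y/x)).
Numerically y/x = 0.177775, so x* = 28/(39.36 + 14·0.177775) = 0.6691 and y* = 0.177775·0.6691 = 0.1189.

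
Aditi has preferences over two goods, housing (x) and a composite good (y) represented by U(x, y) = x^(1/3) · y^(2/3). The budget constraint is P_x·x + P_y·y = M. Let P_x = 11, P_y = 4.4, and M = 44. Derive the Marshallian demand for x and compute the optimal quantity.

x* = 1.3333

The MRS is (1/2)·y/x. Set MRS = P_x/P_y.
Rearranging, P_y·y = 2·P_x·x. Substituting into the budget gives P_x·x·(1 + 2) = M.
Demand: x*(P_x,P_y,M) = 1/3·M/P_x and y* = 2/3·M/P_y.
At P_x=11, P_y=4.4, M=44: x* = 1/3·44/11 = 1.3333.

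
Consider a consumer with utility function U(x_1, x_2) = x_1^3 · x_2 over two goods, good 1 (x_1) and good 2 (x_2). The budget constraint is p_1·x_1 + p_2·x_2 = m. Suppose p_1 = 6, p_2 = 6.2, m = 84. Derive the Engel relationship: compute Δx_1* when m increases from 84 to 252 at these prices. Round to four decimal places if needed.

MU_x_1/MU_x_2 = (3·x_2)/(x_1); tangency sets this equal to p_1/p_2.
So 3·p_2·x_2 = p_1·x_1; combined with the budget, a share 0.75 of income goes to x_1.
Demand: x_1*(p_1,p_2,m) = 0.75·m/p_1 and x_2* = 0.25·m/p_2.
At p_1=6, p_2=6.2, m=84: x_1* = 0.75·84/6 = 10.5.
At m' = 252: x_1* = 31.5. Change: 31.5 − 10.5 = 21.

Δx_1* = 21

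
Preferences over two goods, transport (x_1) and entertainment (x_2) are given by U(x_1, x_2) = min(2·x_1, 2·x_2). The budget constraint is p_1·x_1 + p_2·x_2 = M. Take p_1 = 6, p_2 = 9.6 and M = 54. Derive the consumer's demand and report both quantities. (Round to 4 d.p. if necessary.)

x_1* = 3.4615, x_2* = 3.4615

Here 2·6 + 2·9.6 = 31.2, giving x_1* = 3.4615 and x_2* = 3.4615.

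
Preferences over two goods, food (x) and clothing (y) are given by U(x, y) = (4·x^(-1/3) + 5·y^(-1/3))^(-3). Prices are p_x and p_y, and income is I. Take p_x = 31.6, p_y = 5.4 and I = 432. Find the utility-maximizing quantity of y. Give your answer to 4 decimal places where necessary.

y* = 34.5475

With the ratio pinned down, the budget gives x* = I/(p_x + p_y·(y/x)) and y* = (y/x)·x*.
Numerically y/x = 4.447874, so x* = 432/(31.6 + 5.4·4.447874) = 7.7672 and y* = 4.447874·7.7672 = 34.5475.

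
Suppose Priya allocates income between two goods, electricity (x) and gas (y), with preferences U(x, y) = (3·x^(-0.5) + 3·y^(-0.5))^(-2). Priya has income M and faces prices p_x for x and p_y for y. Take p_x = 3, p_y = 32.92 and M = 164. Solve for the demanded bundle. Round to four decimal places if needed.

From the CES first-order condition, (y/x)^(1.5) = p_x/p_y.
Solve for the ratio: y/x = [p_x/p_y]^(2/3).
With the ratio pinned down, the budget gives x* = M/(p_x + p_y·(y/x)) and y* = (y/x)·x*.
Numerically y/x = 0.202507, so x* = 164/(3 + 32.92·0.202507) = 16.9657 and y* = 0.202507·16.9657 = 3.4357.

x* = 16.9657, y* = 3.4357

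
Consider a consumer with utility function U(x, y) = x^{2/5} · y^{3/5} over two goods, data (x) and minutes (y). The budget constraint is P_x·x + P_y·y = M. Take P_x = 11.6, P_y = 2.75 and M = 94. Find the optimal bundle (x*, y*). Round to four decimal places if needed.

x* = 3.2414, y* = 20.5091

MU_x/MU_y = (0.4·y)/(0.6·x); tangency sets this equal to P_x/P_y.
So 0.4·P_y·y = 0.6·P_x·x; combined with the budget, a share 0.4 of income goes to x.
Demand: x*(P_x,P_y,M) = 0.4·M/P_x and y* = 0.6·M/P_y.
At P_x=11.6, P_y=2.75, M=94: x* = 0.4·94/11.6 = 3.2414, y* = 20.5091.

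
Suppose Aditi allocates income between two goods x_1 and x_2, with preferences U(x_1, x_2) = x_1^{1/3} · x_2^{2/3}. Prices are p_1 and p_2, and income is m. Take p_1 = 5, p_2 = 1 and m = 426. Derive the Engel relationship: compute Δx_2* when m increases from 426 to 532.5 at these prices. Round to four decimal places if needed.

The MRS is (1/2)·x_2/x_1. Set MRS = p_1/p_2.
Rearranging, p_2·x_2 = 2·p_1·x_1. Substituting into the budget gives p_1·x_1·(1 + 2) = m.
Demand: x_1*(p_1,p_2,m) = 1/3·m/p_1 and x_2* = 2/3·m/p_2.
At p_1=5, p_2=1, m=426: x_2* = 2/3·426/1 = 284.
At m' = 532.5: x_2* = 355. Change: 355 − 284 = 71.

Δx_2* = 71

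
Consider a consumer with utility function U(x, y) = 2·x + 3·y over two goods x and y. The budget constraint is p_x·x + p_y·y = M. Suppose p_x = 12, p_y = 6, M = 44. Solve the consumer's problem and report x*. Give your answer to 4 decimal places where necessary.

Linear utility — the consumer picks whichever good has higher MU/price: 2/12 = 0.1667 vs 3/6 = 0.5.
y gives more utility per dollar, so spend all income on y: y* = M/p_y, x* = 0.
Numerically: x* = 0, y* = 7.3333.

x* = 0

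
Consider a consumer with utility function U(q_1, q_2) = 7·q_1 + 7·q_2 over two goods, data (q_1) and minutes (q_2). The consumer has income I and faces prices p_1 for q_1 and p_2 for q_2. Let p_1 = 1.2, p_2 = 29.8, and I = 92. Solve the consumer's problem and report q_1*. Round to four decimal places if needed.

q_1* = 76.6667

Perfect substitutes: compare marginal utility per dollar. 7/p_1 vs 7/p_2 → 5.8333 vs 0.2349.
q_1 gives more utility per dollar, so spend all income on q_1: q_1* = I/p_1, q_2* = 0.
Numerically: q_1* = 76.6667, q_2* = 0.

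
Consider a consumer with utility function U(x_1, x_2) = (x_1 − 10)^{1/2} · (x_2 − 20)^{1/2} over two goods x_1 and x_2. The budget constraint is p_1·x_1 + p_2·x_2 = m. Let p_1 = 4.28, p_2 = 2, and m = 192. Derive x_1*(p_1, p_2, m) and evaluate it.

x_1* = 22.757

MRS = (x_2−20)/(x_1−10). Tangency with p_1/p_2 gives x_2−20 = (p_1/p_2)·(x_1−10).
After buying the subsistence bundle (10, 20), a share 0.5 of the remaining income goes to x_1: x_1* = 10 + 0.5·(m − 10p_1 − 20p_2)/p_1.
Discretionary income = 192 − 10·4.28 − 20·2 = 109.2; x_1* = 10 + 0.5·109.2/4.28 = 22.757.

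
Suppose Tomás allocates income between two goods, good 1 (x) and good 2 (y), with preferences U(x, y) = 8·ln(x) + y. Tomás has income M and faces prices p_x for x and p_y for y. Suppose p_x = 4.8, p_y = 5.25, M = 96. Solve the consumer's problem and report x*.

So x*(p_x,p_y) = 8·p_y/p_x, independent of income; and y* = (M − 8·p_y)/p_y.
At the given prices: x* = 8·5.25/4.8 = 8.75.

x* = 8.75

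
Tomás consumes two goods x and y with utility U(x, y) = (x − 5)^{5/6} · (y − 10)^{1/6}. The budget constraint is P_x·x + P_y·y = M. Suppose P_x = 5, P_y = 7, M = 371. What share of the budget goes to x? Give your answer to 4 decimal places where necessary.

share on x = 0.6873

Let x' = x−5, y' = y−10. MRS = 5·y'/x' = P_x/P_y.
After buying the subsistence bundle (5, 10), a share 5/6 of the remaining income goes to x: x* = 5 + 5/6·(M − 5P_x − 10P_y)/P_x.
Discretionary income = 371 − 5·5 − 10·7 = 276; x* = 5 + 5/6·276/5 = 51; y* = 10 + 1/6·276/7 = 16.5714.
Expenditure on x: 5·51 = 255; share = 0.6873.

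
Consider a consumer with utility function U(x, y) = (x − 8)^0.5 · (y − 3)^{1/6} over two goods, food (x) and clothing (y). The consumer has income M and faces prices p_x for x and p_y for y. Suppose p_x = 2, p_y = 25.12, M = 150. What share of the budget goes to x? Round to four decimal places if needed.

share on x = 0.3999

MRS = 3·(y−3)/(x−8). Tangency with p_x/p_y gives y−3 = (1/3)·(p_x/p_y)·(x−8).
After buying the subsistence bundle (8, 3), a share 0.75 of the remaining income goes to x: x* = 8 + 0.75·(M − 8p_x − 3p_y)/p_x.
Discretionary income = 150 − 8·2 − 3·25.12 = 58.64; x* = 8 + 0.75·58.64/2 = 29.99; y* = 3 + 0.25·58.64/25.12 = 3.5836.
Expenditure on x: 2·29.99 = 59.98; share = 0.3999.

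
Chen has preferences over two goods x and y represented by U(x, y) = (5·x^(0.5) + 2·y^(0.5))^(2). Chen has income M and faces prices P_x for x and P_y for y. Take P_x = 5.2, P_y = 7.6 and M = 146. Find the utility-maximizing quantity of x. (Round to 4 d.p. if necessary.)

x* = 25.3065

From the CES first-order condition, (5/2)·(y/x)^(0.5) = P_x/P_y.
Solve for the ratio: y/x = [(2/5)·P_x/P_y]^(2).
Substitute y = (y/x)·x into the budget: x* = M/(P_x + P_y·(y/x)).
Numerically y/x = 0.074903, so x* = 146/(5.2 + 7.6·0.074903) = 25.3065.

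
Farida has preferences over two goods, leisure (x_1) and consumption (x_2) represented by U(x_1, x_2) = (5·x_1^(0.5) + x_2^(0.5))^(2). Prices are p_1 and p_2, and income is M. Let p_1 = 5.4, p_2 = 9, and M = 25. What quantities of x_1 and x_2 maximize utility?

Numerically x_2/x_1 = 0.0144, so x_1* = 25/(5.4 + 9·0.0144) = 4.5211 and x_2* = 0.0144·4.5211 = 0.0651.

x_1* = 4.5211, x_2* = 0.0651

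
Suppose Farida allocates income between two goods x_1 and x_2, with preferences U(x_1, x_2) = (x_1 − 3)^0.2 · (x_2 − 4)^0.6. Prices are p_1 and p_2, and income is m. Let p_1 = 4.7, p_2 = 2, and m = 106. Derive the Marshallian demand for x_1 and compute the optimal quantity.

x_1* = 7.4628

This is Cobb-Douglas in (x_1−3, x_2−4): tangency gives 0.2·p_2·(x_2−4) = 0.6·p_1·(x_1−3).
Substituting into the budget: x_1* = 3 + 0.25·(m − 3·p_1 − 4·p_2)/p_1, and x_2* = 4 + 0.75·(…)/p_2.
Discretionary income = 106 − 3·4.7 − 4·2 = 83.9; x_1* = 3 + 0.25·83.9/4.7 = 7.4628.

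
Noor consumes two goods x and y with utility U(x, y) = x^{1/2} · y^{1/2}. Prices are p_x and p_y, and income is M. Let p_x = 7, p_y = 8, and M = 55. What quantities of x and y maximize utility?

x* = 3.9286, y* = 3.4375

MU_x/MU_y = (0.5·y)/(0.5·x); tangency sets this equal to p_x/p_y.
Rearranging, p_y·y = p_x·x. Substituting into the budget gives p_x·x·(1 + 1) = M.
Demand: x*(p_x,p_y,M) = 0.5·M/p_x and y* = 0.5·M/p_y.
At p_x=7, p_y=8, M=55: x* = 0.5·55/7 = 3.9286, y* = 3.4375.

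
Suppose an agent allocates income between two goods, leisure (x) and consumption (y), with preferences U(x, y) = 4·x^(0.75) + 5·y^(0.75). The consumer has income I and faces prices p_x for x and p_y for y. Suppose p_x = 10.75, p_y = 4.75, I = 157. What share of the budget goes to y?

MRS = MU_x/MU_y = (4/5)·(y/x)^(0.25). Set equal to p_x/p_y.
Solve for the ratio: y/x = [(5/4)·p_x/p_y]^(4).
Substitute y = (y/x)·x into the budget: x* = I/(p_x + p_y·(y/x)).
Numerically y/x = 64.0471, so x* = 157/(10.75 + 4.75·64.0471) = 0.4985 and y* = 64.0471·0.4985 = 31.9246.
Expenditure on y: 4.75·31.9246 = 151.6416; share = 0.9659.

share on y = 0.9659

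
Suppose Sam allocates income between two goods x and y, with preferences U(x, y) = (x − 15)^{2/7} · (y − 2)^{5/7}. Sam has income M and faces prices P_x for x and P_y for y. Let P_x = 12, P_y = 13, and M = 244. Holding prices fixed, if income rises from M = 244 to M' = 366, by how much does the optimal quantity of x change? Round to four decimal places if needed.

Δx* = 2.9048

This is Cobb-Douglas in (x−15, y−2): tangency gives 2/7·P_y·(y−2) = 5/7·P_x·(x−15).
After buying the subsistence bundle (15, 2), a share 2/7 of the remaining income goes to x: x* = 15 + 2/7·(M − 15P_x − 2P_y)/P_x.
Discretionary income = 244 − 15·12 − 2·13 = 38; x* = 15 + 2/7·38/12 = 15.9048.
At M' = 366: x* = 18.8095. Change: 18.8095 − 15.9048 = 2.9048.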